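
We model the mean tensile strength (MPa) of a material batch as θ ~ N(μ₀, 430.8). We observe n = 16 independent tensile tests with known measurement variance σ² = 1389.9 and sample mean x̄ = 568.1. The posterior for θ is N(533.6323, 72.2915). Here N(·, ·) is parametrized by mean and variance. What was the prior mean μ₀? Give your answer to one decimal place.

μ₀ = 362.7

The posterior mean is a precision-weighted average: μ_n = (τ₀μ₀ + τ_data·x̄)/(τ₀+τ_data), with τ₀=1/σ₀² and τ_data=n/σ².
Here τ₀ = 1/430.8 = 0.002321 and τ_data = 16/1389.9 = 0.011512, so τ_n = 0.013833.
Rearranging for μ₀: μ₀ = (μ_n·τ_n − τ_data·x̄)/τ₀ = (533.6323·0.013833 − 0.011512·568.1) / 0.002321 = 0.841768/0.002321 ≈ 362.7.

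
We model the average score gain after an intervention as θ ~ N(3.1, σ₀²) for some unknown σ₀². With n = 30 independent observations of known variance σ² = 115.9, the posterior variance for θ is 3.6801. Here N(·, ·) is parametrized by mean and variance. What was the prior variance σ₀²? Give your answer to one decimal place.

σ₀² = 77.6

For the Normal–Normal model with known σ², precisions add: τ_n = τ₀ + n/σ².
So 1/σ₀² = 1/3.6801 − 30/115.9 = 0.271732 − 0.258844 = 0.012888.
Hence σ₀² = 1/0.012888 ≈ 77.6.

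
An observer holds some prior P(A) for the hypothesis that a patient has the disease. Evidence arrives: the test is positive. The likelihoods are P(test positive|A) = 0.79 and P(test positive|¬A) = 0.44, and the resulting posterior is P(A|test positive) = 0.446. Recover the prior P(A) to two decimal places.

P(A) = 0.31

Bayes' rule in odds form gives O(A|E) = O(A)·[P(E|A)/P(E|¬A)], hence O(A) = O(A|E)/LR.
Posterior odds = 0.446/(1−0.446) = 0.8051. LR = 0.79/0.44 = 1.7955.
Prior odds = 0.8051/1.7955 = 0.4484, so P(A) = 0.4484/(1+0.4484) ≈ 0.31.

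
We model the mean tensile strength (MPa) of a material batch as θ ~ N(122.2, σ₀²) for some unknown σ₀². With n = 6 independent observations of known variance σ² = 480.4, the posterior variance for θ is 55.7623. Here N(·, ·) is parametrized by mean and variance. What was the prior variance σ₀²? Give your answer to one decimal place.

Posterior precision equals prior precision plus data precision: 1/σ_n² = 1/σ₀² + n/σ².
So 1/σ₀² = 1/55.7623 − 6/480.4 = 0.017933 − 0.012490 = 0.005443.
Hence σ₀² = 1/0.005443 ≈ 183.7.

σ₀² = 183.7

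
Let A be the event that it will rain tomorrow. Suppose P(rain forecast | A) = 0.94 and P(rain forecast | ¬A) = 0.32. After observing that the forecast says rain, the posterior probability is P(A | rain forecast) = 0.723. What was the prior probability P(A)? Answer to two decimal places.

P(A) = 0.47

Bayes' rule in odds form gives O(A|E) = O(A)·[P(E|A)/P(E|¬A)], hence O(A) = O(A|E)/LR.
Posterior odds = 0.723/(1−0.723) = 2.6101. LR = 0.94/0.32 = 2.9375.
Prior odds = 2.6101/2.9375 = 0.8885, so P(A) = 0.8885/(1+0.8885) ≈ 0.47.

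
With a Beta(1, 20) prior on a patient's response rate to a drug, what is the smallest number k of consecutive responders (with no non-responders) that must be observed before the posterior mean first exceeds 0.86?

After k responders and 0 non-responders the posterior is Beta(1+k, 20), with mean (1+k)/(1+20+k).
Set (1+k)/(21+k) > 0.86 and solve: k > (0.86·21 − 1)/(1 − 0.86) = 121.857.
The smallest integer exceeding 121.857 is 122, and checking k=122: (123)/(143) = 0.8601 > 0.86.

k = 122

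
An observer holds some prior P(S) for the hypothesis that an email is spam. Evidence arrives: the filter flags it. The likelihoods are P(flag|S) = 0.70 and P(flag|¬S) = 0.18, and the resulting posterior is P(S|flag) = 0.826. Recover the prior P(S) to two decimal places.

Bayes' rule in odds form gives O(S|E) = O(S)·[P(E|S)/P(E|¬S)], hence O(S) = O(S|E)/LR.
Posterior odds = 0.826/(1−0.826) = 4.7471. LR = 0.70/0.18 = 3.8889.
Prior odds = 4.7471/3.8889 = 1.2207, so P(S) = 1.2207/(1+1.2207) ≈ 0.55.

P(S) = 0.55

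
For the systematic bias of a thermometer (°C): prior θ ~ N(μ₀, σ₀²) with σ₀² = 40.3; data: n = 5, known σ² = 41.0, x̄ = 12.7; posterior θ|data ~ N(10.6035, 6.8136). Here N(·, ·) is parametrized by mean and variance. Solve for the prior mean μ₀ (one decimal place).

The posterior mean is a precision-weighted average: μ_n = (τ₀μ₀ + τ_data·x̄)/(τ₀+τ_data), with τ₀=1/σ₀² and τ_data=n/σ².
Here τ₀ = 1/40.3 = 0.024814 and τ_data = 5/41.0 = 0.121951, so τ_n = 0.146765.
Rearranging for μ₀: μ₀ = (μ_n·τ_n − τ_data·x̄)/τ₀ = (10.6035·0.146765 − 0.121951·12.7) / 0.024814 = 0.007445/0.024814 ≈ 0.3.

μ₀ = 0.3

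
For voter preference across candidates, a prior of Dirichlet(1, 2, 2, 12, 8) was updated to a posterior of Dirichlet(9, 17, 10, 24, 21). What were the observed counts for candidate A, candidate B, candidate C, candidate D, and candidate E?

counts (8, 15, 8, 12, 13)

For a Dirichlet(α) prior with multinomial counts c, the posterior is Dirichlet(α + c) componentwise.
Counts are posterior − prior componentwise: 9−1=8, 17−2=15, 10−2=8, 24−12=12, 21−8=13.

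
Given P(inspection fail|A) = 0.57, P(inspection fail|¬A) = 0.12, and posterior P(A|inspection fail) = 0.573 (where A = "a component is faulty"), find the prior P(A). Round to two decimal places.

Bayes' rule in odds form gives O(A|E) = O(A)·[P(E|A)/P(E|¬A)], hence O(A) = O(A|E)/LR.
Posterior odds = 0.573/(1−0.573) = 1.3419. LR = 0.57/0.12 = 4.7500.
Prior odds = 1.3419/4.7500 = 0.2825, so P(A) = 0.2825/(1+0.2825) ≈ 0.22.

P(A) = 0.22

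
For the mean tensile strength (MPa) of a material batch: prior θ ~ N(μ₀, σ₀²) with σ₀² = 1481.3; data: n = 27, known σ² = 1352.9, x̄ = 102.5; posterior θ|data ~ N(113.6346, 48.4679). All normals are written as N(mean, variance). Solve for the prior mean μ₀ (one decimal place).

The posterior mean is a precision-weighted average: μ_n = (τ₀μ₀ + τ_data·x̄)/(τ₀+τ_data), with τ₀=1/σ₀² and τ_data=n/σ².
Here τ₀ = 1/1481.3 = 0.000675 and τ_data = 27/1352.9 = 0.019957, so τ_n = 0.020632.
Rearranging for μ₀: μ₀ = (μ_n·τ_n − τ_data·x̄)/τ₀ = (113.6346·0.020632 − 0.019957·102.5) / 0.000675 = 0.298917/0.000675 ≈ 442.8.

μ₀ = 442.8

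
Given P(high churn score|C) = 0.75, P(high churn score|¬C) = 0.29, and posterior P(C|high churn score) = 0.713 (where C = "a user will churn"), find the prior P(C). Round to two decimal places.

P(C) = 0.49

In odds form, posterior odds = prior odds × likelihood ratio, so prior odds = posterior odds ÷ LR.
Posterior odds = 0.713/(1−0.713) = 2.4843. LR = 0.75/0.29 = 2.5862.
Prior odds = 2.4843/2.5862 = 0.9606, so P(C) = 0.9606/(1+0.9606) ≈ 0.49.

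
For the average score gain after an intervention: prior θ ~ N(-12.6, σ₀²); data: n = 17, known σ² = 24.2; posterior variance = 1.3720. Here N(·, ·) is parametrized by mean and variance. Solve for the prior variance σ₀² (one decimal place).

Posterior precision equals prior precision plus data precision: 1/σ_n² = 1/σ₀² + n/σ².
So 1/σ₀² = 1/1.3720 − 17/24.2 = 0.728863 − 0.702479 = 0.026384.
Hence σ₀² = 1/0.026384 ≈ 37.9.

σ₀² = 37.9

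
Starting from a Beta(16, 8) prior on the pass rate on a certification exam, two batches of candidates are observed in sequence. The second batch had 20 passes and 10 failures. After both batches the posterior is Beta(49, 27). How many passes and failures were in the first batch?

13 passes and 9 failures

Because Beta–binomial updating is additive in the counts, the combined data contributed (α_post−α_prior, β_post−β_prior) successes and failures.
Total across both batches: 49−16=33 passes, 27−8=19 failures.
Subtract the second batch: 33−20=13 passes and 19−10=9 failures.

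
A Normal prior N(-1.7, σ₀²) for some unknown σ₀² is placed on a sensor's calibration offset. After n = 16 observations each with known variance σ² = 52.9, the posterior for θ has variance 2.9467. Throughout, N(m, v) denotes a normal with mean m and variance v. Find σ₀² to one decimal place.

σ₀² = 27.1

For the Normal–Normal model with known σ², precisions add: τ_n = τ₀ + n/σ².
So 1/σ₀² = 1/2.9467 − 16/52.9 = 0.339363 − 0.302457 = 0.036906.
Hence σ₀² = 1/0.036906 ≈ 27.1.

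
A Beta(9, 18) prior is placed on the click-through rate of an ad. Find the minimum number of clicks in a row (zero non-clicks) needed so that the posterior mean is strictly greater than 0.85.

k = 94

After k clicks and 0 non-clicks the posterior is Beta(9+k, 18), with mean (9+k)/(9+18+k).
Set (9+k)/(27+k) > 0.85 and solve: k > (0.85·27 − 9)/(1 − 0.85) = 93.000.
The smallest integer exceeding 93.000 is 94.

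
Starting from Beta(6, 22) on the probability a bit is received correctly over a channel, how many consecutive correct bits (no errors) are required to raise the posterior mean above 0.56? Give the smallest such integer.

k = 23

After k correct bits and 0 errors the posterior is Beta(6+k, 22), with mean (6+k)/(6+22+k).
Set (6+k)/(28+k) > 0.56 and solve: k > (0.56·28 − 6)/(1 − 0.56) = 22.000.
The smallest integer exceeding 22.000 is 23, and checking k=23: (29)/(51) = 0.5686 > 0.56.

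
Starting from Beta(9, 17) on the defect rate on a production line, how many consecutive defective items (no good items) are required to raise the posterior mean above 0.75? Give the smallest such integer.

After k defective items and 0 good items the posterior is Beta(9+k, 17), with mean (9+k)/(9+17+k).
Set (9+k)/(26+k) > 0.75 and solve: k > (0.75·26 − 9)/(1 − 0.75) = 42.000.
The smallest integer exceeding 42.000 is 43.

k = 43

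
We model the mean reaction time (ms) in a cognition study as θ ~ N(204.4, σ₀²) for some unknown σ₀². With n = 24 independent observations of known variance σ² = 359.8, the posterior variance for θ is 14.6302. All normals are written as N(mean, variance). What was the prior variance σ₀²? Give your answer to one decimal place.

For the Normal–Normal model with known σ², precisions add: τ_n = τ₀ + n/σ².
So 1/σ₀² = 1/14.6302 − 24/359.8 = 0.068352 − 0.066704 = 0.001648.
Hence σ₀² = 1/0.001648 ≈ 606.8.

σ₀² = 606.8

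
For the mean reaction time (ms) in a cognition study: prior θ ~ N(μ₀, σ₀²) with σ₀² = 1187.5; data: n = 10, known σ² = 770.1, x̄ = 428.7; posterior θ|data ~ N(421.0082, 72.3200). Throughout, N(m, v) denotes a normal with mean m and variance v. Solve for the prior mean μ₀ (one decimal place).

The posterior mean is a precision-weighted average: μ_n = (τ₀μ₀ + τ_data·x̄)/(τ₀+τ_data), with τ₀=1/σ₀² and τ_data=n/σ².
Here τ₀ = 1/1187.5 = 0.000842 and τ_data = 10/770.1 = 0.012985, so τ_n = 0.013827.
Rearranging for μ₀: μ₀ = (μ_n·τ_n − τ_data·x̄)/τ₀ = (421.0082·0.013827 − 0.012985·428.7) / 0.000842 = 0.254611/0.000842 ≈ 302.4.

μ₀ = 302.4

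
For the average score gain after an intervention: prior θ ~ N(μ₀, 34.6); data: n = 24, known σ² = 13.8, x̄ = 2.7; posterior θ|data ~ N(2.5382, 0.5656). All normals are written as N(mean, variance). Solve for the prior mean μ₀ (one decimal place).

μ₀ = -7.2

With known observation variance, the Normal–Normal posterior has precision τ_n = τ₀ + n/σ² and mean μ_n = (τ₀μ₀ + (n/σ²)x̄)/τ_n.
Here τ₀ = 1/34.6 = 0.028902 and τ_data = 24/13.8 = 1.739130, so τ_n = 1.768032.
Rearranging for μ₀: μ₀ = (μ_n·τ_n − τ_data·x̄)/τ₀ = (2.5382·1.768032 − 1.739130·2.7) / 0.028902 = -0.208032/0.028902 ≈ -7.2.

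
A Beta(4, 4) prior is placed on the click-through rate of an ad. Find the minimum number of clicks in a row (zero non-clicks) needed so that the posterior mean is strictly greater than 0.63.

k = 3

After k clicks and 0 non-clicks the posterior is Beta(4+k, 4), with mean (4+k)/(4+4+k).
Set (4+k)/(8+k) > 0.63 and solve: k > (0.63·8 − 4)/(1 − 0.63) = 2.811.
The smallest integer exceeding 2.811 is 3.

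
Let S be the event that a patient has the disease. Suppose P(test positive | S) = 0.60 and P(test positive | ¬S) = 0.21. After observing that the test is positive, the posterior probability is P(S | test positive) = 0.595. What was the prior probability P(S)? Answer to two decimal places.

P(S) = 0.34

Bayes' rule in odds form gives O(S|E) = O(S)·[P(E|S)/P(E|¬S)], hence O(S) = O(S|E)/LR.
Posterior odds = 0.595/(1−0.595) = 1.4691. LR = 0.60/0.21 = 2.8571.
Prior odds = 1.4691/2.8571 = 0.5142, so P(S) = 0.5142/(1+0.5142) ≈ 0.34.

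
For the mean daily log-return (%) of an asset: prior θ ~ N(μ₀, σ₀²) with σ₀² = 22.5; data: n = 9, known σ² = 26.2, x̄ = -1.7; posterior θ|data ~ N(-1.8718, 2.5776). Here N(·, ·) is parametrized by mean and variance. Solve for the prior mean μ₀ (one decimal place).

With known observation variance, the Normal–Normal posterior has precision τ_n = τ₀ + n/σ² and mean μ_n = (τ₀μ₀ + (n/σ²)x̄)/τ_n.
Here τ₀ = 1/22.5 = 0.044444 and τ_data = 9/26.2 = 0.343511, so τ_n = 0.387955.
Rearranging for μ₀: μ₀ = (μ_n·τ_n − τ_data·x̄)/τ₀ = (-1.8718·0.387955 − 0.343511·-1.7) / 0.044444 = -0.142205/0.044444 ≈ -3.2.

μ₀ = -3.2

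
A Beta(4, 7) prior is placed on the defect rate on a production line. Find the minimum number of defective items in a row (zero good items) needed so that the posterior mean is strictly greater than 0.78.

After k defective items and 0 good items the posterior is Beta(4+k, 7), with mean (4+k)/(4+7+k).
Set (4+k)/(11+k) > 0.78 and solve: k > (0.78·11 − 4)/(1 − 0.78) = 20.818.
The smallest integer exceeding 20.818 is 21.

k = 21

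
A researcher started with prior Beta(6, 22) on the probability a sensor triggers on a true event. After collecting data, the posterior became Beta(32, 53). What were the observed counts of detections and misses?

Beta is conjugate to the binomial likelihood: posterior = Beta(α+s, β+f).
Match parameters: s=32−6=26, f=53−22=31.

26 detections and 31 misses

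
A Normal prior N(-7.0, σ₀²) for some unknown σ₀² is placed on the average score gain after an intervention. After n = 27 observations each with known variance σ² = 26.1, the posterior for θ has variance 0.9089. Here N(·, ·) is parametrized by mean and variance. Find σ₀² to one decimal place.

For the Normal–Normal model with known σ², precisions add: τ_n = τ₀ + n/σ².
So 1/σ₀² = 1/0.9089 − 27/26.1 = 1.100231 − 1.034483 = 0.065748.
Hence σ₀² = 1/0.065748 ≈ 15.2.

σ₀² = 15.2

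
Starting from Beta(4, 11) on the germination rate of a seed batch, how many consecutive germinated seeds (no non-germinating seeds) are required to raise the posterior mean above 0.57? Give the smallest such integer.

k = 11

After k germinated seeds and 0 non-germinating seeds the posterior is Beta(4+k, 11), with mean (4+k)/(4+11+k).
Set (4+k)/(15+k) > 0.57 and solve: k > (0.57·15 − 4)/(1 − 0.57) = 10.581.
The smallest integer exceeding 10.581 is 11.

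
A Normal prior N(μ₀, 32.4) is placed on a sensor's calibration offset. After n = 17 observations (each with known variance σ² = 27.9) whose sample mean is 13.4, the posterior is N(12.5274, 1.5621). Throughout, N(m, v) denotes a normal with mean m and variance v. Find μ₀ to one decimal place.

The posterior mean is a precision-weighted average: μ_n = (τ₀μ₀ + τ_data·x̄)/(τ₀+τ_data), with τ₀=1/σ₀² and τ_data=n/σ².
Here τ₀ = 1/32.4 = 0.030864 and τ_data = 17/27.9 = 0.609319, so τ_n = 0.640183.
Rearranging for μ₀: μ₀ = (μ_n·τ_n − τ_data·x̄)/τ₀ = (12.5274·0.640183 − 0.609319·13.4) / 0.030864 = -0.145046/0.030864 ≈ -4.7.

μ₀ = -4.7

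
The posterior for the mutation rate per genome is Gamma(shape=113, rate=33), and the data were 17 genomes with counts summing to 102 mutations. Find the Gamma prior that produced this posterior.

Gamma–Poisson conjugacy: posterior shape = α + Σxᵢ, posterior rate = β + n.
So α = 113 − 102 = 11 and β = 33 − 17 = 16.

Gamma(shape=11, rate=16)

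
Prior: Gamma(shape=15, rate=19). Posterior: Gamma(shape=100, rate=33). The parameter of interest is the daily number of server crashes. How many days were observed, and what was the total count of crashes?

A Gamma(α, β) prior (rate parametrization) on a Poisson rate with n observations summing to S gives posterior Gamma(α+S, β+n).
Matching: Σxᵢ = 100 − 15 = 85 and n = 33 − 19 = 14.

n = 14 days with total 85 crashes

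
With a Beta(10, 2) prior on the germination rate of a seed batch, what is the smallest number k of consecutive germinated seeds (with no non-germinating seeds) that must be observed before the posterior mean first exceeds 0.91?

k = 11

After k germinated seeds and 0 non-germinating seeds the posterior is Beta(10+k, 2), with mean (10+k)/(10+2+k).
Set (10+k)/(12+k) > 0.91 and solve: k > (0.91·12 − 10)/(1 − 0.91) = 10.222.
The smallest integer exceeding 10.222 is 11, and checking k=11: (21)/(23) = 0.9130 > 0.91.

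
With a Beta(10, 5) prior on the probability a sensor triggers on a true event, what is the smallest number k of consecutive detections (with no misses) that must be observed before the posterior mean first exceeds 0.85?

k = 19

After k detections and 0 misses the posterior is Beta(10+k, 5), with mean (10+k)/(10+5+k).
Set (10+k)/(15+k) > 0.85 and solve: k > (0.85·15 − 10)/(1 − 0.85) = 18.333.
The smallest integer exceeding 18.333 is 19.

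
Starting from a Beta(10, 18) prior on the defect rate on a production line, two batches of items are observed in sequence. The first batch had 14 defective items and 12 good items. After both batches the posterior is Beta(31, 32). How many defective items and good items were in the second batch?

Sequential conjugate updates are equivalent to a single update on the pooled data, so total successes = posterior α − prior α and total failures = posterior β − prior β.
Total across both batches: 31−10=21 defective items, 32−18=14 good items.
Subtract the first batch: 21−14=7 defective items and 14−12=2 good items.

7 defective items and 2 good items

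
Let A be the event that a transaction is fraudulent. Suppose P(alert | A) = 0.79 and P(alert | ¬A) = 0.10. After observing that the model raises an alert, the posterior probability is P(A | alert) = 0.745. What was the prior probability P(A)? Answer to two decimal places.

P(A) = 0.27

Bayes' rule in odds form gives O(A|E) = O(A)·[P(E|A)/P(E|¬A)], hence O(A) = O(A|E)/LR.
Posterior odds = 0.745/(1−0.745) = 2.9216. LR = 0.79/0.10 = 7.9000.
Prior odds = 2.9216/7.9000 = 0.3698, so P(A) = 0.3698/(1+0.3698) ≈ 0.27.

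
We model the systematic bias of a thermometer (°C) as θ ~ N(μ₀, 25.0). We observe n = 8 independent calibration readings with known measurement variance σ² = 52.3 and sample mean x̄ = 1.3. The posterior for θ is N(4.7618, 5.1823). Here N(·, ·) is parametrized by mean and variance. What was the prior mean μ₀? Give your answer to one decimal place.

The posterior mean is a precision-weighted average: μ_n = (τ₀μ₀ + τ_data·x̄)/(τ₀+τ_data), with τ₀=1/σ₀² and τ_data=n/σ².
Here τ₀ = 1/25.0 = 0.040000 and τ_data = 8/52.3 = 0.152964, so τ_n = 0.192964.
Rearranging for μ₀: μ₀ = (μ_n·τ_n − τ_data·x̄)/τ₀ = (4.7618·0.192964 − 0.152964·1.3) / 0.040000 = 0.720003/0.040000 ≈ 18.0.

μ₀ = 18.0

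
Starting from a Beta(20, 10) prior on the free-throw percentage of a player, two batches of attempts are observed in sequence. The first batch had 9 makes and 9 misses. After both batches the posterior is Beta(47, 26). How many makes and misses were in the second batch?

Sequential conjugate updates are equivalent to a single update on the pooled data, so total successes = posterior α − prior α and total failures = posterior β − prior β.
Total across both batches: 47−20=27 makes, 26−10=16 misses.
Subtract the first batch: 27−9=18 makes and 16−9=7 misses.

18 makes and 7 misses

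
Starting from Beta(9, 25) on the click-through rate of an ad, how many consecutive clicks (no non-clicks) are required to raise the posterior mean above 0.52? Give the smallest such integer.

k = 19

After k clicks and 0 non-clicks the posterior is Beta(9+k, 25), with mean (9+k)/(9+25+k).
Set (9+k)/(34+k) > 0.52 and solve: k > (0.52·34 − 9)/(1 − 0.52) = 18.083.
The smallest integer exceeding 18.083 is 19.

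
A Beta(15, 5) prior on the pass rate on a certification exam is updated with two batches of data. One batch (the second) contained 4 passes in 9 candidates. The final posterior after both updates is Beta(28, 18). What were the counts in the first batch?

Sequential conjugate updates are equivalent to a single update on the pooled data, so total successes = posterior α − prior α and total failures = posterior β − prior β.
Total across both batches: 28−15=13 passes, 18−5=13 failures.
Subtract the second batch: 13−4=9 passes and 13−5=8 failures.

9 passes and 8 failures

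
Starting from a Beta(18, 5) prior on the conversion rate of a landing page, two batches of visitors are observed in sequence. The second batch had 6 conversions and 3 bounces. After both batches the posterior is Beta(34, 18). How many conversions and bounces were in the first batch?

Because Beta–binomial updating is additive in the counts, the combined data contributed (α_post−α_prior, β_post−β_prior) successes and failures.
Total across both batches: 34−18=16 conversions, 18−5=13 bounces.
Subtract the second batch: 16−6=10 conversions and 13−3=10 bounces.

10 conversions and 10 bounces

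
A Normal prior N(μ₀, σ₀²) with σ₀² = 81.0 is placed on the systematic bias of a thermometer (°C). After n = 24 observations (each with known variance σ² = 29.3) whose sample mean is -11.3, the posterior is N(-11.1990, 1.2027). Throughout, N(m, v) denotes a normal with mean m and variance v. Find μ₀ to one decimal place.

With known observation variance, the Normal–Normal posterior has precision τ_n = τ₀ + n/σ² and mean μ_n = (τ₀μ₀ + (n/σ²)x̄)/τ_n.
Here τ₀ = 1/81.0 = 0.012346 and τ_data = 24/29.3 = 0.819113, so τ_n = 0.831459.
Rearranging for μ₀: μ₀ = (μ_n·τ_n − τ_data·x̄)/τ₀ = (-11.1990·0.831459 − 0.819113·-11.3) / 0.012346 = -0.055532/0.012346 ≈ -4.5.

μ₀ = -4.5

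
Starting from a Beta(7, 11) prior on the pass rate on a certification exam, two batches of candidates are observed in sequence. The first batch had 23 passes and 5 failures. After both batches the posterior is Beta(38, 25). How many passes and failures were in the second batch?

8 passes and 9 failures

Because Beta–binomial updating is additive in the counts, the combined data contributed (α_post−α_prior, β_post−β_prior) successes and failures.
Total across both batches: 38−7=31 passes, 25−11=14 failures.
Subtract the first batch: 31−23=8 passes and 14−5=9 failures.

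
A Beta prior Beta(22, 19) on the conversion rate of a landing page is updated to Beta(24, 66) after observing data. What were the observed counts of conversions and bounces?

2 conversions and 47 bounces

Beta is conjugate to the binomial likelihood: posterior = Beta(α+s, β+f).
So s = 24 − 22 = 2 and f = 66 − 19 = 47.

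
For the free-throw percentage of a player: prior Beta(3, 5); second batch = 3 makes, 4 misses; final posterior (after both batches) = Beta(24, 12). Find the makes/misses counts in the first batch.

18 makes and 3 misses

Because Beta–binomial updating is additive in the counts, the combined data contributed (α_post−α_prior, β_post−β_prior) successes and failures.
Total across both batches: 24−3=21 makes, 12−5=7 misses.
Subtract the second batch: 21−3=18 makes and 7−4=3 misses.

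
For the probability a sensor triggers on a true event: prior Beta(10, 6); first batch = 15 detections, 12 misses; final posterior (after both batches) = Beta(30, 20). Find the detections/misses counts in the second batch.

Sequential conjugate updates are equivalent to a single update on the pooled data, so total successes = posterior α − prior α and total failures = posterior β − prior β.
Total across both batches: 30−10=20 detections, 20−6=14 misses.
Subtract the first batch: 20−15=5 detections and 14−12=2 misses.

5 detections and 2 misses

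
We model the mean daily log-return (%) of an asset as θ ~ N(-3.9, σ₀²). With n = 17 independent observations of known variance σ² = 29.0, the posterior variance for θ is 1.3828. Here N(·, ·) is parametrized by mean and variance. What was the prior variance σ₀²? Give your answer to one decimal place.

For the Normal–Normal model with known σ², precisions add: τ_n = τ₀ + n/σ².
So 1/σ₀² = 1/1.3828 − 17/29.0 = 0.723170 − 0.586207 = 0.136963.
Hence σ₀² = 1/0.136963 ≈ 7.3.

σ₀² = 7.3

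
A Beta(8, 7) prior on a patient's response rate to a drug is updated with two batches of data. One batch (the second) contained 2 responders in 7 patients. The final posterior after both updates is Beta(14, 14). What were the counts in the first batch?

Sequential conjugate updates are equivalent to a single update on the pooled data, so total successes = posterior α − prior α and total failures = posterior β − prior β.
Total across both batches: 14−8=6 responders, 14−7=7 non-responders.
Subtract the second batch: 6−2=4 responders and 7−5=2 non-responders.

4 responders and 2 non-responders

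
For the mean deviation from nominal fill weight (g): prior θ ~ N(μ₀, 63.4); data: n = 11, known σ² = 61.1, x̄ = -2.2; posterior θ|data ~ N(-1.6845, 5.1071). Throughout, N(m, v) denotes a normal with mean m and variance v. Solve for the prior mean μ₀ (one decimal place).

With known observation variance, the Normal–Normal posterior has precision τ_n = τ₀ + n/σ² and mean μ_n = (τ₀μ₀ + (n/σ²)x̄)/τ_n.
Here τ₀ = 1/63.4 = 0.015773 and τ_data = 11/61.1 = 0.180033, so τ_n = 0.195806.
Rearranging for μ₀: μ₀ = (μ_n·τ_n − τ_data·x̄)/τ₀ = (-1.6845·0.195806 − 0.180033·-2.2) / 0.015773 = 0.066237/0.015773 ≈ 4.2.

μ₀ = 4.2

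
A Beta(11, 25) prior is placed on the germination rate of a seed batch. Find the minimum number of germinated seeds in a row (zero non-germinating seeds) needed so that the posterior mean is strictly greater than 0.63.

After k germinated seeds and 0 non-germinating seeds the posterior is Beta(11+k, 25), with mean (11+k)/(11+25+k).
Set (11+k)/(36+k) > 0.63 and solve: k > (0.63·36 − 11)/(1 − 0.63) = 31.568.
The smallest integer exceeding 31.568 is 32.

k = 32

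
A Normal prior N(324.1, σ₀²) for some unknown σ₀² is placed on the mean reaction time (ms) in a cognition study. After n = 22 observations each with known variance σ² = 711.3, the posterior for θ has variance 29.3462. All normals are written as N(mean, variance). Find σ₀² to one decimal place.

For the Normal–Normal model with known σ², precisions add: τ_n = τ₀ + n/σ².
So 1/σ₀² = 1/29.3462 − 22/711.3 = 0.034076 − 0.030929 = 0.003147.
Hence σ₀² = 1/0.003147 ≈ 317.8.

σ₀² = 317.8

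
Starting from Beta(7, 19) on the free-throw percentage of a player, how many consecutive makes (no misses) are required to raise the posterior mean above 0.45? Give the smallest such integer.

After k makes and 0 misses the posterior is Beta(7+k, 19), with mean (7+k)/(7+19+k).
Set (7+k)/(26+k) > 0.45 and solve: k > (0.45·26 − 7)/(1 − 0.45) = 8.545.
The smallest integer exceeding 8.545 is 9.

k = 9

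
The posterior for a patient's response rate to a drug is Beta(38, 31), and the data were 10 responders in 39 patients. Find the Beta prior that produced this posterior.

A Beta(α, β) prior with s successes and f failures in binomial data gives a Beta(α+s, β+f) posterior.
So α = 38 − 10 = 28 and β = 31 − 29 = 2.

Beta(28, 2)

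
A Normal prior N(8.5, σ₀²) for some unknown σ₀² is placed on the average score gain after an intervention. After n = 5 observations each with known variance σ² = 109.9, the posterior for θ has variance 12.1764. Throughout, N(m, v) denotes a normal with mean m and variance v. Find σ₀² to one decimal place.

Posterior precision equals prior precision plus data precision: 1/σ_n² = 1/σ₀² + n/σ².
So 1/σ₀² = 1/12.1764 − 5/109.9 = 0.082126 − 0.045496 = 0.036630.
Hence σ₀² = 1/0.036630 ≈ 27.3.

σ₀² = 27.3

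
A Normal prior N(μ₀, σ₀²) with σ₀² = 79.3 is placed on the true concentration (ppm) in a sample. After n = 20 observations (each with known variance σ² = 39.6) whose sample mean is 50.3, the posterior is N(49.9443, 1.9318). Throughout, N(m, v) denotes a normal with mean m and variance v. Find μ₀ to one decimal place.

μ₀ = 35.7

With known observation variance, the Normal–Normal posterior has precision τ_n = τ₀ + n/σ² and mean μ_n = (τ₀μ₀ + (n/σ²)x̄)/τ_n.
Here τ₀ = 1/79.3 = 0.012610 and τ_data = 20/39.6 = 0.505051, so τ_n = 0.517661.
Rearranging for μ₀: μ₀ = (μ_n·τ_n − τ_data·x̄)/τ₀ = (49.9443·0.517661 − 0.505051·50.3) / 0.012610 = 0.450151/0.012610 ≈ 35.7.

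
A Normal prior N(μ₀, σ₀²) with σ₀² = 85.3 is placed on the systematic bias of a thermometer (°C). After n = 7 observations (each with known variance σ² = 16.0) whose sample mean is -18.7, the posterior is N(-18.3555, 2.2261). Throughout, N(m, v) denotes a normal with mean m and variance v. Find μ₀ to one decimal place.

μ₀ = -5.5

With known observation variance, the Normal–Normal posterior has precision τ_n = τ₀ + n/σ² and mean μ_n = (τ₀μ₀ + (n/σ²)x̄)/τ_n.
Here τ₀ = 1/85.3 = 0.011723 and τ_data = 7/16.0 = 0.437500, so τ_n = 0.449223.
Rearranging for μ₀: μ₀ = (μ_n·τ_n − τ_data·x̄)/τ₀ = (-18.3555·0.449223 − 0.437500·-18.7) / 0.011723 = -0.064463/0.011723 ≈ -5.5.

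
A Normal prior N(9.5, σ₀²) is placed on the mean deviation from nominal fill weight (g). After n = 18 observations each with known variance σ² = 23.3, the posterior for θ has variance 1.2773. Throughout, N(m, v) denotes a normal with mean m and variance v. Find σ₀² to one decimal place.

For the Normal–Normal model with known σ², precisions add: τ_n = τ₀ + n/σ².
So 1/σ₀² = 1/1.2773 − 18/23.3 = 0.782901 − 0.772532 = 0.010369.
Hence σ₀² = 1/0.010369 ≈ 96.4.

σ₀² = 96.4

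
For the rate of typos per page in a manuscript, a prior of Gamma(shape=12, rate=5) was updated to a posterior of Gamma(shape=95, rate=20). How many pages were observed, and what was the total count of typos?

n = 15 pages with total 83 typos

A Gamma(α, β) prior (rate parametrization) on a Poisson rate with n observations summing to S gives posterior Gamma(α+S, β+n).
Matching: Σxᵢ = 95 − 12 = 83 and n = 20 − 5 = 15.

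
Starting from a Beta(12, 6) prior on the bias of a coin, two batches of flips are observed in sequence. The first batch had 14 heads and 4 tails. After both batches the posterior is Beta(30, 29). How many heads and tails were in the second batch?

4 heads and 19 tails

Because Beta–binomial updating is additive in the counts, the combined data contributed (α_post−α_prior, β_post−β_prior) successes and failures.
Total across both batches: 30−12=18 heads, 29−6=23 tails.
Subtract the first batch: 18−14=4 heads and 23−4=19 tails.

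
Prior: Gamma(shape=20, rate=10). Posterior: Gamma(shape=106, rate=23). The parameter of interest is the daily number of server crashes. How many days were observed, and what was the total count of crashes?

A Gamma(α, β) prior (rate parametrization) on a Poisson rate with n observations summing to S gives posterior Gamma(α+S, β+n).
Matching: Σxᵢ = 106 − 20 = 86 and n = 23 − 10 = 13.

n = 13 days with total 86 crashes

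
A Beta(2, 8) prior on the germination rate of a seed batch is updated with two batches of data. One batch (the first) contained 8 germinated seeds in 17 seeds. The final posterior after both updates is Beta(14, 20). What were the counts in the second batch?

4 germinated seeds and 3 non-germinating seeds

Because Beta–binomial updating is additive in the counts, the combined data contributed (α_post−α_prior, β_post−β_prior) successes and failures.
Total across both batches: 14−2=12 germinated seeds, 20−8=12 non-germinating seeds.
Subtract the first batch: 12−8=4 germinated seeds and 12−9=3 non-germinating seeds.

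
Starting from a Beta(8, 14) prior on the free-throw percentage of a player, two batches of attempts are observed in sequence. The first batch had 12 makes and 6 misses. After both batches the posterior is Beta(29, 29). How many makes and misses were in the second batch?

9 makes and 9 misses

Because Beta–binomial updating is additive in the counts, the combined data contributed (α_post−α_prior, β_post−β_prior) successes and failures.
Total across both batches: 29−8=21 makes, 29−14=15 misses.
Subtract the first batch: 21−12=9 makes and 15−6=9 misses.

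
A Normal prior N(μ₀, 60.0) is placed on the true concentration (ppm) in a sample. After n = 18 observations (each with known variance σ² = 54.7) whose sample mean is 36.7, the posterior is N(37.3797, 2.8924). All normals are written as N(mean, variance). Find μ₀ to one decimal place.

With known observation variance, the Normal–Normal posterior has precision τ_n = τ₀ + n/σ² and mean μ_n = (τ₀μ₀ + (n/σ²)x̄)/τ_n.
Here τ₀ = 1/60.0 = 0.016667 and τ_data = 18/54.7 = 0.329068, so τ_n = 0.345735.
Rearranging for μ₀: μ₀ = (μ_n·τ_n − τ_data·x̄)/τ₀ = (37.3797·0.345735 − 0.329068·36.7) / 0.016667 = 0.846675/0.016667 ≈ 50.8.

μ₀ = 50.8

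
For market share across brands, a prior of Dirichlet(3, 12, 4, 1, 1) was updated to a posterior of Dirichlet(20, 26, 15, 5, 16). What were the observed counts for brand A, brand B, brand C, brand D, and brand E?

counts (17, 14, 11, 4, 15)

For a Dirichlet(α) prior with multinomial counts c, the posterior is Dirichlet(α + c) componentwise.
Counts are posterior − prior componentwise: 20−3=17, 26−12=14, 15−4=11, 5−1=4, 16−1=15.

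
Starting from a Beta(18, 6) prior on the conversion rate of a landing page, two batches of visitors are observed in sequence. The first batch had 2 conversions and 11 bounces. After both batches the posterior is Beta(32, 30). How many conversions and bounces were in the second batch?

Because Beta–binomial updating is additive in the counts, the combined data contributed (α_post−α_prior, β_post−β_prior) successes and failures.
Total across both batches: 32−18=14 conversions, 30−6=24 bounces.
Subtract the first batch: 14−2=12 conversions and 24−11=13 bounces.

12 conversions and 13 bounces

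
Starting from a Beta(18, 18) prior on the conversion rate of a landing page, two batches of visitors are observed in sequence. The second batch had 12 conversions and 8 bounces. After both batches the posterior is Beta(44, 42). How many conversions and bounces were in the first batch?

Sequential conjugate updates are equivalent to a single update on the pooled data, so total successes = posterior α − prior α and total failures = posterior β − prior β.
Total across both batches: 44−18=26 conversions, 42−18=24 bounces.
Subtract the second batch: 26−12=14 conversions and 24−8=16 bounces.

14 conversions and 16 bounces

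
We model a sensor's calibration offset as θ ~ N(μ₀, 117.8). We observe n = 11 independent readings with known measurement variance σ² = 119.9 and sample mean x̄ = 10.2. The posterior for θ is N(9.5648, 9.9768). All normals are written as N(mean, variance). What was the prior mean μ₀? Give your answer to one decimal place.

μ₀ = 2.7

With known observation variance, the Normal–Normal posterior has precision τ_n = τ₀ + n/σ² and mean μ_n = (τ₀μ₀ + (n/σ²)x̄)/τ_n.
Here τ₀ = 1/117.8 = 0.008489 and τ_data = 11/119.9 = 0.091743, so τ_n = 0.100232.
Rearranging for μ₀: μ₀ = (μ_n·τ_n − τ_data·x̄)/τ₀ = (9.5648·0.100232 − 0.091743·10.2) / 0.008489 = 0.022920/0.008489 ≈ 2.7.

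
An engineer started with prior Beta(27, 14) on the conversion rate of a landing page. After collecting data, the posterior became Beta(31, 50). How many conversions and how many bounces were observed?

4 conversions and 36 bounces

Under Beta–binomial conjugacy the posterior parameters are (a+s, b+f).
So s = 31 − 27 = 4 and f = 50 − 14 = 36.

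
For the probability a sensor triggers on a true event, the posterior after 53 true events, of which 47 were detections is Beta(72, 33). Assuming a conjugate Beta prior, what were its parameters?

Beta(25, 27)

Beta is conjugate to the binomial likelihood: posterior = Beta(a+s, b+f).
Subtract the data counts: 72−47=25, 33−6=27.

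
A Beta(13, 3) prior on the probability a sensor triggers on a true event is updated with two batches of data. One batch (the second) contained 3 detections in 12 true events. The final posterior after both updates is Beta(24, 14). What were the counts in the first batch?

8 detections and 2 misses

Sequential conjugate updates are equivalent to a single update on the pooled data, so total successes = posterior α − prior α and total failures = posterior β − prior β.
Total across both batches: 24−13=11 detections, 14−3=11 misses.
Subtract the second batch: 11−3=8 detections and 11−9=2 misses.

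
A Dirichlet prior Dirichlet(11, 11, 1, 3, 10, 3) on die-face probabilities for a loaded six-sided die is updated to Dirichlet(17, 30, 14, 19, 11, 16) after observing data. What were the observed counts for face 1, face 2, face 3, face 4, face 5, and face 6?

counts (6, 19, 13, 16, 1, 13)

For a Dirichlet(α) prior with multinomial counts c, the posterior is Dirichlet(α + c) componentwise.
Counts are posterior − prior componentwise: 17−11=6, 30−11=19, 14−1=13, 19−3=16, 11−10=1, 16−3=13.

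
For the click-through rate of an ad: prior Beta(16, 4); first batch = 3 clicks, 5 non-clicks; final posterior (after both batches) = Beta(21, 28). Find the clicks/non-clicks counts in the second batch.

Sequential conjugate updates are equivalent to a single update on the pooled data, so total successes = posterior α − prior α and total failures = posterior β − prior β.
Total across both batches: 21−16=5 clicks, 28−4=24 non-clicks.
Subtract the first batch: 5−3=2 clicks and 24−5=19 non-clicks.

2 clicks and 19 non-clicks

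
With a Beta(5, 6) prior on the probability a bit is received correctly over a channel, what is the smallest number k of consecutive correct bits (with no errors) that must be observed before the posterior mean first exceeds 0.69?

k = 9

After k correct bits and 0 errors the posterior is Beta(5+k, 6), with mean (5+k)/(5+6+k).
Set (5+k)/(11+k) > 0.69 and solve: k > (0.69·11 − 5)/(1 − 0.69) = 8.355.
The smallest integer exceeding 8.355 is 9.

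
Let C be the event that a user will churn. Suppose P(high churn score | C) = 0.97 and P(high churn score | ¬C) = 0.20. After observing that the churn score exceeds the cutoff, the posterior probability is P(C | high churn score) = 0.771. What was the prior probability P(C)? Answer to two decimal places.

P(C) = 0.41

In odds form, posterior odds = prior odds × likelihood ratio, so prior odds = posterior odds ÷ LR.
Posterior odds = 0.771/(1−0.771) = 3.3668. LR = 0.97/0.20 = 4.8500.
Prior odds = 3.3668/4.8500 = 0.6942, so P(C) = 0.6942/(1+0.6942) ≈ 0.41.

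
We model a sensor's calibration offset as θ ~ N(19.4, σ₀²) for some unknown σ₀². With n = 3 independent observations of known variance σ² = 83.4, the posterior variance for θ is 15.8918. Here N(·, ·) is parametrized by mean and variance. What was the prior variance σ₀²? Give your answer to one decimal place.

For the Normal–Normal model with known σ², precisions add: τ_n = τ₀ + n/σ².
So 1/σ₀² = 1/15.8918 − 3/83.4 = 0.062926 − 0.035971 = 0.026955.
Hence σ₀² = 1/0.026955 ≈ 37.1.

σ₀² = 37.1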